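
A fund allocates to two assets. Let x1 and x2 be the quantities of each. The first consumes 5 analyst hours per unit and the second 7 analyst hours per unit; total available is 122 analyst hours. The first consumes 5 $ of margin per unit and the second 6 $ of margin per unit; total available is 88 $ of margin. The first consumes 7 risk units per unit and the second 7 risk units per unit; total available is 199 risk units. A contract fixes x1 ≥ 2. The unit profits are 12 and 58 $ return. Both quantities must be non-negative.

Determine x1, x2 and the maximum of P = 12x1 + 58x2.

x1 = 2, x2 = 13, maximum P = 778

Corner points and P = 12x1 + 58x2:
  (88/5, 0) → P = 1056/5
  (2, 0) → P = 24
  (2, 13) → P = 778

At the optimal vertex, 5x1 + 6x2 = 88 and x1 = 2.
Solving simultaneously gives x1 = 2, x2 = 13.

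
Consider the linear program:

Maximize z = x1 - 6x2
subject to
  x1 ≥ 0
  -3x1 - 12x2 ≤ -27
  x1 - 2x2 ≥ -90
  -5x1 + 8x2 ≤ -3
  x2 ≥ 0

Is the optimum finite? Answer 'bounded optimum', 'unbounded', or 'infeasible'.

From the feasible point (3, 3/2), moving in the direction (1, 0) keeps every constraint satisfied while z increases without bound.

unbounded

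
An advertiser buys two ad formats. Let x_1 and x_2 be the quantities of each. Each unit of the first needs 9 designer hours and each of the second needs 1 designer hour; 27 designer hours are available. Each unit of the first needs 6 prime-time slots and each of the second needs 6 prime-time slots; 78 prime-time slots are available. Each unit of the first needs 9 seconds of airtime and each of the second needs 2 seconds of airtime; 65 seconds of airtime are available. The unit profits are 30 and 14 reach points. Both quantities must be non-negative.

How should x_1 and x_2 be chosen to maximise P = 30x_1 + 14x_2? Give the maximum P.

x_1 = 7/4, x_2 = 45/4, maximum P = 210

The binding constraints are 9x_1 + x_2 = 27 and 6x_1 + 6x_2 = 78.
Solving simultaneously gives x_1 = 7/4, x_2 = 45/4.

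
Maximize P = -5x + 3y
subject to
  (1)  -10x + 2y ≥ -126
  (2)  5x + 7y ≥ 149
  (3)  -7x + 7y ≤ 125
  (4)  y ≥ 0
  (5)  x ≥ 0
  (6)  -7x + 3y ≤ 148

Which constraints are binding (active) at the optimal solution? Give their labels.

Corner points and P = -5x + 3y:
  (59/4, 43/4) → P = -83/2
  (283/14, 533/14) → P = 92/7
  (2, 139/7) → P = 347/7

The maximum is at (2, 139/7). Substituting into each constraint, equality holds for (2) and (3); the remaining constraints have slack.

(2) and (3)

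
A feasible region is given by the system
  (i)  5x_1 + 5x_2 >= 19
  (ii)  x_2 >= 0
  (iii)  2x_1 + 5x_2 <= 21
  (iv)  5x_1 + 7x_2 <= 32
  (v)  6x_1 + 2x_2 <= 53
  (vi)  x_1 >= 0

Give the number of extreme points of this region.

Pairwise boundary intersections that survive every other constraint:
  (19/5, 0)
  (0, 19/5)
  (32/5, 0)
  (13/11, 41/11)
  (0, 21/5)

5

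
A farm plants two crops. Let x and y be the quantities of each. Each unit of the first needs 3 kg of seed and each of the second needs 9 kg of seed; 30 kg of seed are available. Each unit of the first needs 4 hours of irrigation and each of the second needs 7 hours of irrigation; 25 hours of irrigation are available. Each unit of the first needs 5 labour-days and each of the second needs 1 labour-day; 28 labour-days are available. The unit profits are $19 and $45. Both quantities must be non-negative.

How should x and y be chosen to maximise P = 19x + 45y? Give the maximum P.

x = 1, y = 3, maximum P = 154

Feasible corners and P = 19x + 45y:
  (0, 0) → P = 0
  (0, 10/3) → P = 150
  (28/5, 0) → P = 532/5
  (1, 3) → P = 154
  (171/31, 13/31) → P = 3834/31

The optimum lies where 3x + 9y = 30 and 4x + 7y = 25.
Solving simultaneously gives x = 1, y = 3.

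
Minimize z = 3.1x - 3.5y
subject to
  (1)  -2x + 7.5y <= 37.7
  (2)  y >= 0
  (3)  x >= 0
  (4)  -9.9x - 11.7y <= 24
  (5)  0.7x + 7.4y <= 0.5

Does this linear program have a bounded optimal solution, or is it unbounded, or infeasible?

bounded optimum

Extreme points and z = 3.1x - 3.5y:
  (0, 0) → z = 0
  (5/7, 0) → z = 31/14
  (0, 5/74) → z = -35/148
The feasible region has finitely many vertices and no improving ray; the minimum is -35/148 at (0, 5/74).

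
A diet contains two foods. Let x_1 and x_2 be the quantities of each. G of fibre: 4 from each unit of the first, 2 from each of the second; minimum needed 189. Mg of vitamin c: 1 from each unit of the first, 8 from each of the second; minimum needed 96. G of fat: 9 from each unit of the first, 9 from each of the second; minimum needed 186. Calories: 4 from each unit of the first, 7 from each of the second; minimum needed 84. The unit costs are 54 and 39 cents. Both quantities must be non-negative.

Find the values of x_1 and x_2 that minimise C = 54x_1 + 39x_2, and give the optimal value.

Feasible corners and C = 54x_1 + 39x_2:
  (0, 189/2) → C = 7371/2
  (96, 0) → C = 5184
  (44, 13/2) → C = 5259/2
The feasible region is unbounded (it extends along (0, 1), (1, 0)), but C strictly increases along every unbounded feasible direction, so there is no improving ray and the minimum is attained at a vertex.

x_1 = 44, x_2 = 13/2, minimum C = 5259/2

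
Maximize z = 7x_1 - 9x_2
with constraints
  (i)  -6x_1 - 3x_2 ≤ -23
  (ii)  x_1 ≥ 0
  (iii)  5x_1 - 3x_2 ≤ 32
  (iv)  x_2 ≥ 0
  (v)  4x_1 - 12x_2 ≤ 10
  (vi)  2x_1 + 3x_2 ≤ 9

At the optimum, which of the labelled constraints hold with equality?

Corner points and z = 7x_1 - 9x_2:
  (51/14, 8/21) → z = 309/14
  (7/2, 2/3) → z = 37/2
  (23/6, 4/9) → z = 137/6

The maximum is at (23/6, 4/9). Substituting into each constraint, equality holds for (v) and (vi); the remaining constraints have slack.

(v) and (vi)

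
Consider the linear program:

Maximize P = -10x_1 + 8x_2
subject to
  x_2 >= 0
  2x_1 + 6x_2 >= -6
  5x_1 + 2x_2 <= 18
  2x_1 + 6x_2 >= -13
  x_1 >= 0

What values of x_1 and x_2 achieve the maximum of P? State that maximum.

Vertices and P = -10x_1 + 8x_2:
  (18/5, 0) → P = -36
  (0, 0) → P = 0
  (0, 9) → P = 72

x_1 = 0, x_2 = 9, maximum P = 72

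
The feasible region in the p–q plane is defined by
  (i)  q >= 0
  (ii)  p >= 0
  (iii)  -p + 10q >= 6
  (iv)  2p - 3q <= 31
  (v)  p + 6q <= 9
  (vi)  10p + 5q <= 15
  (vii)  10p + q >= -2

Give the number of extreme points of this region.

4

Intersecting each pair of boundary lines and keeping only the points that satisfy every inequality leaves:
  (0, 3/5)
  (0, 3/2)
  (8/7, 5/7)
  (9/11, 15/11)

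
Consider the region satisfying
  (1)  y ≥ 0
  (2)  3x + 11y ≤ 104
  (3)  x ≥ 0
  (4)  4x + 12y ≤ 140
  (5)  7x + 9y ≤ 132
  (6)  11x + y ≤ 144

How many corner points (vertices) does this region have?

Intersecting each pair of boundary lines and keeping only the points that satisfy every inequality leaves:
  (0, 0)
  (144/11, 0)
  (0, 104/11)
  (258/25, 166/25)
  (291/23, 111/23)

5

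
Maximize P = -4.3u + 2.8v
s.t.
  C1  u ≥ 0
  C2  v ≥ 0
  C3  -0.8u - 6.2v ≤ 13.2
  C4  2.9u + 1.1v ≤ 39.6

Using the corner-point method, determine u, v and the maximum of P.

u = 0, v = 36, maximum P = 100.8

Vertices and P = -4.3u + 2.8v:
  (0, 0) → P = 0
  (0, 36) → P = 504/5
  (396/29, 0) → P = -8514/145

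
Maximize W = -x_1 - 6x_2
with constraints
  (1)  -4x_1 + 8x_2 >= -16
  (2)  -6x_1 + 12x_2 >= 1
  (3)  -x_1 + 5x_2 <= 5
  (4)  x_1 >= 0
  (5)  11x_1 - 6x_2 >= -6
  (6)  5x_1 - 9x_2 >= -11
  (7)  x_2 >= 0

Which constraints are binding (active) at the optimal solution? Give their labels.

(2) and (4)

Corner points and W = -x_1 - 6x_2:
  (55/18, 29/18) → W = -229/18
  (0, 1/12) → W = -1/2
  (0, 1) → W = -6

The maximum is at (0, 1/12). Substituting into each constraint, equality holds for (2) and (4); the remaining constraints have slack.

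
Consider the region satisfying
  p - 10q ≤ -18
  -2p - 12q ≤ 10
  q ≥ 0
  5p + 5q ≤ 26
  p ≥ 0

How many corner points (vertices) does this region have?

3

Pairwise boundary intersections that survive every other constraint:
  (34/11, 116/55)
  (0, 9/5)
  (0, 26/5)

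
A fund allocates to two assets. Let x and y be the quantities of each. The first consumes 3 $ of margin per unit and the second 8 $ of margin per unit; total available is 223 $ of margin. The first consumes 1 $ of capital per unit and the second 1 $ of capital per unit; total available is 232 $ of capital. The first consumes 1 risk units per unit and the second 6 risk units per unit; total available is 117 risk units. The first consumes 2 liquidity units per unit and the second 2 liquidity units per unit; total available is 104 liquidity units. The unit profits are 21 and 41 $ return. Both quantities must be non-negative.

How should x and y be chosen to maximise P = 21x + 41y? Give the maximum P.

x = 39, y = 13, maximum P = 1352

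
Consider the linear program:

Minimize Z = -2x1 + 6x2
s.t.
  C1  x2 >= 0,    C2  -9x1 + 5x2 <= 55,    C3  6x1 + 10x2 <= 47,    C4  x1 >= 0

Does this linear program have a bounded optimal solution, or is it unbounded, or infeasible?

Corner points and Z = -2x1 + 6x2:
  (47/6, 0) → Z = -47/3
  (0, 0) → Z = 0
  (0, 47/10) → Z = 141/5
The feasible region has finitely many vertices and no improving ray; the minimum is -47/3 at (47/6, 0).

bounded optimum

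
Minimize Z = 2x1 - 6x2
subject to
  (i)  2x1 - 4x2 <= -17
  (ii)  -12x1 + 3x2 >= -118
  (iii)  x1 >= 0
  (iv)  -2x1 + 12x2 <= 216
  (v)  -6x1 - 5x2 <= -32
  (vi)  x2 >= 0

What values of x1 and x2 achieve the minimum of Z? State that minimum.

x1 = 0, x2 = 18, minimum Z = -108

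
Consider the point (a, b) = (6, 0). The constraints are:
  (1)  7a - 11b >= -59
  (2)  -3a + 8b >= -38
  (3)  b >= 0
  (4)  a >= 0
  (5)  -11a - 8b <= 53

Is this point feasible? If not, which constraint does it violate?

feasible

(1): 42 ≥ -59 ✓
(2): -18 ≥ -38 ✓
(3): 0 ≥ 0 ✓
(4): 6 ≥ 0 ✓
(5): -66 ≤ 53 ✓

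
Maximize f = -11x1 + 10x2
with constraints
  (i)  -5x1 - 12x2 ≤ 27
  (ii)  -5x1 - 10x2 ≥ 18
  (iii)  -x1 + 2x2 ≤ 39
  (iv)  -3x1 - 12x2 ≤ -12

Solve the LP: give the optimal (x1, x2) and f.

Extreme points and f = -11x1 + 10x2:
  (-261/11, 84/11) → f = 3711/11
  (-39/2, 47/8) → f = 1093/4
  (-213/10, 177/20) → f = 1614/5
  (-56/5, 19/5) → f = 806/5

The binding constraints are -5x1 - 12x2 = 27 and -x1 + 2x2 = 39.
Solving simultaneously gives x1 = -261/11, x2 = 84/11.

x1 = -261/11, x2 = 84/11, maximum f = 3711/11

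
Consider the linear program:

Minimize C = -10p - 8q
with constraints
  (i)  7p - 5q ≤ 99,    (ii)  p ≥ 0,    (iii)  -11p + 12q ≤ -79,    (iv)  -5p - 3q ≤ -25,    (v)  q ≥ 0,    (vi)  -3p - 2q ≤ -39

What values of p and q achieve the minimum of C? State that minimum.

p = 793/29, q = 536/29, minimum C = -12218/29

At the optimal vertex, 7p - 5q = 99 and -11p + 12q = -79.
Solving simultaneously gives p = 793/29, q = 536/29.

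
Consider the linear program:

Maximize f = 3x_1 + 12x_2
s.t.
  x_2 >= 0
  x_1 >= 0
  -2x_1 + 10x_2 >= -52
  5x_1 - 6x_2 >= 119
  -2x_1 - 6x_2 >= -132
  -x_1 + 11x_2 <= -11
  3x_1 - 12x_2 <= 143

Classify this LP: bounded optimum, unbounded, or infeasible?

bounded optimum

Extreme points and f = 3x_1 + 12x_2:
  (26, 0) → f = 78
  (119/5, 0) → f = 357/5
  (77/2, 5/2) → f = 291/2
  (1243/49, 64/49) → f = 4497/49
The feasible region has finitely many vertices and no improving ray; the maximum is 291/2 at (77/2, 5/2).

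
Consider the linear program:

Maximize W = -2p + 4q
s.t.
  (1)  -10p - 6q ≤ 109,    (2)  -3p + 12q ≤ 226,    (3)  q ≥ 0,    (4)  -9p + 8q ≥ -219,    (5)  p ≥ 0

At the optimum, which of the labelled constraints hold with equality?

Extreme points and W = -2p + 4q:
  (1109/21, 897/28) → W = 473/21
  (0, 113/6) → W = 226/3
  (73/3, 0) → W = -146/3
  (0, 0) → W = 0

The maximum is at (0, 113/6). Substituting into each constraint, equality holds for (2) and (5); the remaining constraints have slack.

(2) and (5)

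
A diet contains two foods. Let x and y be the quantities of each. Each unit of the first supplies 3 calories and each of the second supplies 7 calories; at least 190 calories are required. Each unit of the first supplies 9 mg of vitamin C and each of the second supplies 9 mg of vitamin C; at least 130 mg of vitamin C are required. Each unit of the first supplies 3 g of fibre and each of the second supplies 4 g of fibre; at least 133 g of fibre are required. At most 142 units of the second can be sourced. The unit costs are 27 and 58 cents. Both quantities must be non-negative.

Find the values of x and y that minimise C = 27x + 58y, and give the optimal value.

The feasible region is unbounded (it extends along (1, 0)), but C strictly increases along every unbounded feasible direction, so there is no improving ray and the minimum is attained at a vertex.

x = 19, y = 19, minimum C = 1615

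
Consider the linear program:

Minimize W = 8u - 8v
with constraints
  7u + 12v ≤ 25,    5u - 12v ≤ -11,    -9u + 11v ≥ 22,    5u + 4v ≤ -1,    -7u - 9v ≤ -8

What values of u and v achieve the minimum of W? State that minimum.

u = -43/7, v = 17/3, minimum W = -1984/21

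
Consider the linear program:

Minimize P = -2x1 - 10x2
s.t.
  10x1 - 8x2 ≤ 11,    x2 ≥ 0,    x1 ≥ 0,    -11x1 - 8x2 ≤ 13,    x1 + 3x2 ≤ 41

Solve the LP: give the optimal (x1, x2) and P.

x1 = 0, x2 = 41/3, minimum P = -410/3

The optimum lies where x1 = 0 and x1 + 3x2 = 41.
Solving simultaneously gives x1 = 0, x2 = 41/3.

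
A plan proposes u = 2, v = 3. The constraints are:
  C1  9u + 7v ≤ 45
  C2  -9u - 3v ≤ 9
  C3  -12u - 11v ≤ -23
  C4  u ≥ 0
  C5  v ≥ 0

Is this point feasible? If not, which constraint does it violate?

feasible

C1: 39 ≤ 45 ✓
C2: -27 ≤ 9 ✓
C3: -57 ≤ -23 ✓
C4: 2 ≥ 0 ✓
C5: 3 ≥ 0 ✓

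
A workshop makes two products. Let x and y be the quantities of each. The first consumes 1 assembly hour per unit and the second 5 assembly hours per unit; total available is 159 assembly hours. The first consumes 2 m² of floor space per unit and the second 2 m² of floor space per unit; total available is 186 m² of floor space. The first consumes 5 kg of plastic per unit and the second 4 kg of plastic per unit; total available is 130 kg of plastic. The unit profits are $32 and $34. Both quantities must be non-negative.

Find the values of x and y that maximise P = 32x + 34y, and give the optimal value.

Extreme points and P = 32x + 34y:
  (0, 0) → P = 0
  (0, 159/5) → P = 5406/5
  (26, 0) → P = 832
  (2/3, 95/3) → P = 1098

The optimum lies where x + 5y = 159 and 5x + 4y = 130.
Solving simultaneously gives x = 2/3, y = 95/3.

x = 2/3, y = 95/3, maximum P = 1098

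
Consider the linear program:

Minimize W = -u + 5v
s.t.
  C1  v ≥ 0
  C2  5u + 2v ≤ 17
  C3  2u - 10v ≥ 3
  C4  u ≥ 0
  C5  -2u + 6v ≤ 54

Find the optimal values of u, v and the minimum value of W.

u = 17/5, v = 0, minimum W = -17/5

Feasible corners and W = -u + 5v:
  (17/5, 0) → W = -17/5
  (3/2, 0) → W = -3/2
  (88/27, 19/54) → W = -3/2

The binding constraints are v = 0 and 5u + 2v = 17.
Solving simultaneously gives u = 17/5, v = 0.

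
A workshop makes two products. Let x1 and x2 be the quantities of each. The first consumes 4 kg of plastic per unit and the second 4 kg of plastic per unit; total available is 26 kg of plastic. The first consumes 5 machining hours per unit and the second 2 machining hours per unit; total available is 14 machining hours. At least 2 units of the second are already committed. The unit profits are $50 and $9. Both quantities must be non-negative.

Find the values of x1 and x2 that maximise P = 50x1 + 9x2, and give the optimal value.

Feasible corners and P = 50x1 + 9x2:
  (0, 13/2) → P = 117/2
  (0, 2) → P = 18
  (1/3, 37/6) → P = 433/6
  (2, 2) → P = 118

The binding constraints are 5x1 + 2x2 = 14 and x2 = 2.
Solving simultaneously gives x1 = 2, x2 = 2.

x1 = 2, x2 = 2, maximum P = 118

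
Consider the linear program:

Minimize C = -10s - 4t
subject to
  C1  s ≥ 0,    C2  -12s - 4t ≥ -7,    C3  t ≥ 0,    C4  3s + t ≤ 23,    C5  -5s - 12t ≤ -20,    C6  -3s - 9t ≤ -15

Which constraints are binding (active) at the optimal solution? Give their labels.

Vertices and C = -10s - 4t:
  (0, 7/4) → C = -7
  (0, 5/3) → C = -20/3
  (1/32, 53/32) → C = -111/16

The minimum is at (0, 7/4). Substituting into each constraint, equality holds for C1 and C2; the remaining constraints have slack.

C1 and C2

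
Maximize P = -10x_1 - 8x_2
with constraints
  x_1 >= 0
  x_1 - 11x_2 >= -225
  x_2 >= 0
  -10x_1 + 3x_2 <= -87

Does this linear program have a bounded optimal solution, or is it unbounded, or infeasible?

Feasible corners and P = -10x_1 - 8x_2:
  (1632/107, 2337/107) → P = -35016/107
  (87/10, 0) → P = -87
The feasible region has finitely many vertices and no improving ray; the maximum is -87 at (87/10, 0).

bounded optimum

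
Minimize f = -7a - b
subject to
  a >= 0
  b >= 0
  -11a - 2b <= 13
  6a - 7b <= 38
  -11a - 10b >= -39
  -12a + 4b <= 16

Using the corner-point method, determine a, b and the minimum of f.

Vertices and f = -7a - b:
  (0, 0) → f = 0
  (0, 39/10) → f = -39/10
  (39/11, 0) → f = -273/11

At the optimal vertex, b = 0 and -11a - 10b = -39.
Solving simultaneously gives a = 39/11, b = 0.

a = 39/11, b = 0, minimum f = -273/11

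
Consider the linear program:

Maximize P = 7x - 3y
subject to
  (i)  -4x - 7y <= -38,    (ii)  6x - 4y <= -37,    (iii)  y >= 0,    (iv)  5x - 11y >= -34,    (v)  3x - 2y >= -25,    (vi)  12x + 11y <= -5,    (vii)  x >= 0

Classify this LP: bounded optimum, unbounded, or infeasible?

infeasible

The boundaries 12x + 11y = -5 and x = 0 meet at (0, -5/11), but that point violates -4x - 7y ≤ -38. Every candidate vertex is excluded by some other constraint, so the feasible region is empty.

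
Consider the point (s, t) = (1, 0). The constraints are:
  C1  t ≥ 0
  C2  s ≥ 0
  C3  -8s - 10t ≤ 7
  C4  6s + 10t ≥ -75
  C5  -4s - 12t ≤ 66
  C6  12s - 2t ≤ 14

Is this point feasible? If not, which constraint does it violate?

C1: 0 ≥ 0 ✓
C2: 1 ≥ 0 ✓
C3: -8 ≤ 7 ✓
C4: 6 ≥ -75 ✓
C5: -4 ≤ 66 ✓
C6: 12 ≤ 14 ✓

feasible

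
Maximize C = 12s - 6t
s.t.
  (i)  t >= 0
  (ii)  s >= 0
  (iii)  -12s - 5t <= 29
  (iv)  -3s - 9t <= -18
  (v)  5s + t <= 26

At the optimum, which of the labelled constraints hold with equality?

Extreme points and C = 12s - 6t:
  (0, 2) → C = -12
  (0, 26) → C = -156
  (36/7, 2/7) → C = 60

The maximum is at (36/7, 2/7). Substituting into each constraint, equality holds for (iv) and (v); the remaining constraints have slack.

(iv) and (v)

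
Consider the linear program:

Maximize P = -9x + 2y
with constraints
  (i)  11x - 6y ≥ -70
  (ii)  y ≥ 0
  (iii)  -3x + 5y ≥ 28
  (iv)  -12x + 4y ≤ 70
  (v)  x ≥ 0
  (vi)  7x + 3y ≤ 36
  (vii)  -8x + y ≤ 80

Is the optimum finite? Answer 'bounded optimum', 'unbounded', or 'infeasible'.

bounded optimum

Corner points and P = -9x + 2y:
  (0, 35/3) → P = 70/3
  (2/25, 886/75) → P = 1718/75
  (0, 28/5) → P = 56/5
  (24/11, 76/11) → P = -64/11
The feasible region has finitely many vertices and no improving ray; the maximum is 70/3 at (0, 35/3).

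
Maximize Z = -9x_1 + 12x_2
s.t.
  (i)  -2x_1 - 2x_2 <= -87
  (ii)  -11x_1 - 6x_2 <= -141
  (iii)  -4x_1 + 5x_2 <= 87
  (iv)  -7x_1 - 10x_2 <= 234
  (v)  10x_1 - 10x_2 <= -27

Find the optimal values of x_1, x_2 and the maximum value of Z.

Feasible corners and Z = -9x_1 + 12x_2:
  (29/2, 29) → Z = 435/2
  (102/5, 231/10) → Z = 468/5
  (147/2, 381/5) → Z = 2529/10

The binding constraints are -4x_1 + 5x_2 = 87 and 10x_1 - 10x_2 = -27.
Solving simultaneously gives x_1 = 147/2, x_2 = 381/5.

x_1 = 147/2, x_2 = 381/5, maximum Z = 2529/10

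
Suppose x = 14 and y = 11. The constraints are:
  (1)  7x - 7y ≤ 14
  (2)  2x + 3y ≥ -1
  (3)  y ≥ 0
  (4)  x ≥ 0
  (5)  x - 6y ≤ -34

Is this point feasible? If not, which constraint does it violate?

not feasible — violates (1)

Constraint (1): 7x - 7y = 21, which is not ≤ 14. All other constraints are satisfied.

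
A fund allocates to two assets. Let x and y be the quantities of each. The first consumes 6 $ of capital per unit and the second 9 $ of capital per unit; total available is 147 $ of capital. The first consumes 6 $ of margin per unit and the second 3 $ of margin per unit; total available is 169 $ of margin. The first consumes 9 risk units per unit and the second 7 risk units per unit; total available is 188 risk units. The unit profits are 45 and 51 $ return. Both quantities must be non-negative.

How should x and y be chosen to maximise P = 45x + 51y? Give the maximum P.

The optimum lies where 6x + 9y = 147 and 9x + 7y = 188.
Solving simultaneously gives x = 17, y = 5.

x = 17, y = 5, maximum P = 1020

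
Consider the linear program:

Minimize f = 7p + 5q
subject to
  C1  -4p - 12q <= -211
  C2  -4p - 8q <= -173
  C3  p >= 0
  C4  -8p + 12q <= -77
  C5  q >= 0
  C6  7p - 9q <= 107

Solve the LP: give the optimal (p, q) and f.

p = 673/28, q = 269/28, minimum f = 1514/7

Feasible corners and f = 7p + 5q:
  (97/4, 19/2) → f = 869/4
  (1061/40, 1049/120) → f = 13763/60
  (673/28, 269/28) → f = 1514/7
  (197/4, 317/12) → f = 2861/6

The optimum lies where -4p - 8q = -173 and -8p + 12q = -77.
Solving simultaneously gives p = 673/28, q = 269/28.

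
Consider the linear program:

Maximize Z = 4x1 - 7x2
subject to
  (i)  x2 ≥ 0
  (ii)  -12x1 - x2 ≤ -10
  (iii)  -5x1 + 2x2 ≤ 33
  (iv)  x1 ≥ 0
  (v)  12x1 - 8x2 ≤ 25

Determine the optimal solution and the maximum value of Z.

The feasible region is unbounded (it extends along (2, 3), (2, 5)), but Z strictly decreases along every unbounded feasible direction, so there is no improving ray and the maximum is attained at a vertex.

The optimum lies where x2 = 0 and 12x1 - 8x2 = 25.
Solving simultaneously gives x1 = 25/12, x2 = 0.

x1 = 25/12, x2 = 0, maximum Z = 25/3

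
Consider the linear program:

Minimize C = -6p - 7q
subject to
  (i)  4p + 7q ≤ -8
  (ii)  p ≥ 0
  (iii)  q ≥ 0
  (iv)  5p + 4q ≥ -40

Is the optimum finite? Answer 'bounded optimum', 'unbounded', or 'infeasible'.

infeasible

The boundaries 4p + 7q = -8 and p = 0 meet at (0, -8/7), but that point violates q ≥ 0. Every candidate vertex is excluded by some other constraint, so the feasible region is empty.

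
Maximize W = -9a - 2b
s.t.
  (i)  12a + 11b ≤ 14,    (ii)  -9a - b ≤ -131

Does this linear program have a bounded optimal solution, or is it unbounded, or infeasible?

From the feasible point (1427/87, -482/29), moving in the direction (1, -9) keeps every constraint satisfied while W increases without bound.

unbounded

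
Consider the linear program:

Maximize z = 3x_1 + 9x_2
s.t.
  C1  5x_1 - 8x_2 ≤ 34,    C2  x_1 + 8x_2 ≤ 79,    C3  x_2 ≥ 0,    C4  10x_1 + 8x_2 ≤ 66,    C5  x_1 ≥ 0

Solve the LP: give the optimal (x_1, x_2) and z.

Corner points and z = 3x_1 + 9x_2:
  (33/5, 0) → z = 99/5
  (0, 0) → z = 0
  (0, 33/4) → z = 297/4

The optimum lies where 10x_1 + 8x_2 = 66 and x_1 = 0.
Solving simultaneously gives x_1 = 0, x_2 = 33/4.

x_1 = 0, x_2 = 33/4, maximum z = 297/4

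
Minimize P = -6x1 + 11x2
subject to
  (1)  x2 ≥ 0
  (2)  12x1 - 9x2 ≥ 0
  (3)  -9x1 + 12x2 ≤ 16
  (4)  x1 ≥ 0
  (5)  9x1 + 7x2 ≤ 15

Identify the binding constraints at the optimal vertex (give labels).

Extreme points and P = -6x1 + 11x2:
  (0, 0) → P = 0
  (5/3, 0) → P = -10
  (9/11, 12/11) → P = 78/11

The minimum is at (5/3, 0). Substituting into each constraint, equality holds for (1) and (5); the remaining constraints have slack.

(1) and (5)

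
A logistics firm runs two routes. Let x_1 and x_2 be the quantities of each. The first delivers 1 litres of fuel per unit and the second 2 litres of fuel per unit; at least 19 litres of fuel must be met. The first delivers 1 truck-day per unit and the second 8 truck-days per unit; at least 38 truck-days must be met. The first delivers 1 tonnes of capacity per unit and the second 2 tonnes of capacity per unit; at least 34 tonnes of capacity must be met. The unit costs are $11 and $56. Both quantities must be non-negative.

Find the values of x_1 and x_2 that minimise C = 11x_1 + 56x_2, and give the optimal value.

Extreme points and C = 11x_1 + 56x_2:
  (0, 17) → C = 952
  (38, 0) → C = 418
  (98/3, 2/3) → C = 1190/3
The feasible region is unbounded (it extends along (0, 1), (1, 0)), but C strictly increases along every unbounded feasible direction, so there is no improving ray and the minimum is attained at a vertex.

The binding constraints are x_1 + 8x_2 = 38 and x_1 + 2x_2 = 34.
Solving simultaneously gives x_1 = 98/3, x_2 = 2/3.

x_1 = 98/3, x_2 = 2/3, minimum C = 1190/3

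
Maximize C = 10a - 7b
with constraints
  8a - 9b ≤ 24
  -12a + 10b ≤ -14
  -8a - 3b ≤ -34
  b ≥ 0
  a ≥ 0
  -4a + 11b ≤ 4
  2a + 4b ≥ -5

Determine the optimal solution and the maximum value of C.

Extreme points and C = 10a - 7b:
  (63/16, 5/6) → C = 805/24
  (75/13, 32/13) → C = 526/13
  (181/50, 42/25) → C = 611/25

The optimum lies where 8a - 9b = 24 and -4a + 11b = 4.
Solving simultaneously gives a = 75/13, b = 32/13.

a = 75/13, b = 32/13, maximum C = 526/13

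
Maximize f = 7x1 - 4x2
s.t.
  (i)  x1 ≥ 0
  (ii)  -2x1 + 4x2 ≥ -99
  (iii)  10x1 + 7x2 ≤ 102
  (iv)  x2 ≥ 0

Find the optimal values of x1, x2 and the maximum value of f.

Vertices and f = 7x1 - 4x2:
  (0, 102/7) → f = -408/7
  (0, 0) → f = 0
  (51/5, 0) → f = 357/5

x1 = 51/5, x2 = 0, maximum f = 357/5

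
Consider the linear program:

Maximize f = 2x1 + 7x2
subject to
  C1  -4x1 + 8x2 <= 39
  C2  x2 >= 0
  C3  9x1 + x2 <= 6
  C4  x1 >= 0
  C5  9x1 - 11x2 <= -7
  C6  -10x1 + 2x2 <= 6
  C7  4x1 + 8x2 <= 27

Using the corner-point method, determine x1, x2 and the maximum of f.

Corner points and f = 2x1 + 7x2:
  (59/108, 13/12) → f = 937/108
  (21/68, 219/68) → f = 1575/68
  (0, 7/11) → f = 49/11
  (0, 3) → f = 21
  (3/44, 147/44) → f = 1035/44

x1 = 3/44, x2 = 147/44, maximum f = 1035/44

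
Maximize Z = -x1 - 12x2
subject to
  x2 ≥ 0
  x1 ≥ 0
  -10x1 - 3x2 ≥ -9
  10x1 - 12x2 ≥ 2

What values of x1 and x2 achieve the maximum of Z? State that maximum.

x1 = 1/5, x2 = 0, maximum Z = -1/5

Vertices and Z = -x1 - 12x2:
  (9/10, 0) → Z = -9/10
  (1/5, 0) → Z = -1/5
  (19/25, 7/15) → Z = -159/25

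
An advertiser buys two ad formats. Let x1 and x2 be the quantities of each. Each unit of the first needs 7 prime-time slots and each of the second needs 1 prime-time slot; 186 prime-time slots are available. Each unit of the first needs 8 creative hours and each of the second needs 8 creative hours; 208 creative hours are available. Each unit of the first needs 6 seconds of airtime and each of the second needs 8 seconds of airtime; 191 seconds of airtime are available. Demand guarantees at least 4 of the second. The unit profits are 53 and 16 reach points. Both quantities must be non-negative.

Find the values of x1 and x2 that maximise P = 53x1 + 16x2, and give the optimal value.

Feasible corners and P = 53x1 + 16x2:
  (0, 191/8) → P = 382
  (0, 4) → P = 64
  (17/2, 35/2) → P = 1461/2
  (22, 4) → P = 1230

The binding constraints are 8x1 + 8x2 = 208 and x2 = 4.
Solving simultaneously gives x1 = 22, x2 = 4.

x1 = 22, x2 = 4, maximum P = 1230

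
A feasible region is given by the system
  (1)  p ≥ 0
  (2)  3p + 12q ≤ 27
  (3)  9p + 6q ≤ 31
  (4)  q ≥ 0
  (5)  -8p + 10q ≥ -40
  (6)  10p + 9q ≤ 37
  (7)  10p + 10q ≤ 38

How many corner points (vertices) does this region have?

The feasible vertices (each the meet of two boundaries and inside every other half-plane) are:
  (0, 9/4)
  (0, 0)
  (31/15, 26/15)
  (31/9, 0)
  (41/15, 16/15)

5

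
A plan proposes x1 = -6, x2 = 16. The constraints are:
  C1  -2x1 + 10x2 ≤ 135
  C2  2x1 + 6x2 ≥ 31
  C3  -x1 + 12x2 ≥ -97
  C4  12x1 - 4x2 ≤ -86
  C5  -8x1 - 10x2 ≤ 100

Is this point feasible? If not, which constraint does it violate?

Constraint C1: -2x1 + 10x2 = 172, which is not ≤ 135. All other constraints are satisfied.

not feasible — violates C1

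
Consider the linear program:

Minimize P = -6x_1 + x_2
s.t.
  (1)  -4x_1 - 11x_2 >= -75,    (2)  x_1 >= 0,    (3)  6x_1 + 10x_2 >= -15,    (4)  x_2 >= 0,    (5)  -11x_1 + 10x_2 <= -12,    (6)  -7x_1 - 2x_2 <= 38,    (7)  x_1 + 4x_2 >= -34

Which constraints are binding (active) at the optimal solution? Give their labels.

(1) and (4)

Extreme points and P = -6x_1 + x_2:
  (75/4, 0) → P = -225/2
  (126/23, 111/23) → P = -645/23
  (12/11, 0) → P = -72/11

The minimum is at (75/4, 0). Substituting into each constraint, equality holds for (1) and (4); the remaining constraints have slack.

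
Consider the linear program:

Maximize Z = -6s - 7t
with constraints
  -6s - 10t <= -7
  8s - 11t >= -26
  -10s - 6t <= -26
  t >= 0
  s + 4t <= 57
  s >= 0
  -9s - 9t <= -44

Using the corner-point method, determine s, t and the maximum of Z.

Corner points and Z = -6s - 7t:
  (523/43, 482/43) → Z = -6512/43
  (250/171, 586/171) → Z = -5602/171
  (57, 0) → Z = -342
  (44/9, 0) → Z = -88/3

The binding constraints are t = 0 and -9s - 9t = -44.
Solving simultaneously gives s = 44/9, t = 0.

s = 44/9, t = 0, maximum Z = -88/3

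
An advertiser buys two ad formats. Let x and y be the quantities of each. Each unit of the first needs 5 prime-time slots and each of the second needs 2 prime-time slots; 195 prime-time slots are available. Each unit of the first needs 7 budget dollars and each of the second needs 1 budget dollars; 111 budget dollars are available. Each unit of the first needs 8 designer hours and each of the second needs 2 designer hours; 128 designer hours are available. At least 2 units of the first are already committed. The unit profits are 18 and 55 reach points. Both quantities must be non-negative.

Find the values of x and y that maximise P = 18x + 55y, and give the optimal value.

Corner points and P = 18x + 55y:
  (111/7, 0) → P = 1998/7
  (2, 0) → P = 36
  (47/3, 4/3) → P = 1066/3
  (2, 56) → P = 3116

The optimum lies where 8x + 2y = 128 and x = 2.
Solving simultaneously gives x = 2, y = 56.

x = 2, y = 56, maximum P = 3116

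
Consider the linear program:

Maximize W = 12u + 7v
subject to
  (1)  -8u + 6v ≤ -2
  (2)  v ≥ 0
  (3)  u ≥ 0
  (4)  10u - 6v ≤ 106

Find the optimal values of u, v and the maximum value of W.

u = 52, v = 69, maximum W = 1107

Vertices and W = 12u + 7v:
  (1/4, 0) → W = 3
  (52, 69) → W = 1107
  (53/5, 0) → W = 636/5

The optimum lies where -8u + 6v = -2 and 10u - 6v = 106.
Solving simultaneously gives u = 52, v = 69.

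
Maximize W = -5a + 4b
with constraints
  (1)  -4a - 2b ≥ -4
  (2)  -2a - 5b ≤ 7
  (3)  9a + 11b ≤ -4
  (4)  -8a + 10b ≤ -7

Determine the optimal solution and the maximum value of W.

Corner points and W = -5a + 4b:
  (17/8, -9/4) → W = -157/8
  (2, -2) → W = -18
  (-7/12, -7/6) → W = -7/4
  (37/178, -95/178) → W = -565/178

The binding constraints are -2a - 5b = 7 and -8a + 10b = -7.
Solving simultaneously gives a = -7/12, b = -7/6.

a = -7/12, b = -7/6, maximum W = -7/4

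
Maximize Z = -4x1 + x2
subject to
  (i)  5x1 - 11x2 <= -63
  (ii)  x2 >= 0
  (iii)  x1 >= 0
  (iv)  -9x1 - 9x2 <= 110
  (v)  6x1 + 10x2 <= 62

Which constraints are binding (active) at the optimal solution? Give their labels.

(iii) and (v)

Vertices and Z = -4x1 + x2:
  (0, 63/11) → Z = 63/11
  (13/29, 172/29) → Z = 120/29
  (0, 31/5) → Z = 31/5

The maximum is at (0, 31/5). Substituting into each constraint, equality holds for (iii) and (v); the remaining constraints have slack.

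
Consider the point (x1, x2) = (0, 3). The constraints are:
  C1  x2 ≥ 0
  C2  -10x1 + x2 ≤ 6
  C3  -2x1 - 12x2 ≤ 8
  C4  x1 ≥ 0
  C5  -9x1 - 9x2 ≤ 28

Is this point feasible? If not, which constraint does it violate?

feasible

C1: 3 ≥ 0 ✓
C2: 3 ≤ 6 ✓
C3: -36 ≤ 8 ✓
C4: 0 ≥ 0 ✓
C5: -27 ≤ 28 ✓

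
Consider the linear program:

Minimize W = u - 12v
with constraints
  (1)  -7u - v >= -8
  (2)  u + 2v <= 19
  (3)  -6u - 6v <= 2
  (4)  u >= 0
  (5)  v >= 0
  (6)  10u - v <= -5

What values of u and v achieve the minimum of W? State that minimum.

Feasible corners and W = u - 12v:
  (0, 8) → W = -96
  (3/17, 115/17) → W = -81
  (0, 5) → W = -60

At the optimal vertex, -7u - v = -8 and u = 0.
Solving simultaneously gives u = 0, v = 8.

u = 0, v = 8, minimum W = -96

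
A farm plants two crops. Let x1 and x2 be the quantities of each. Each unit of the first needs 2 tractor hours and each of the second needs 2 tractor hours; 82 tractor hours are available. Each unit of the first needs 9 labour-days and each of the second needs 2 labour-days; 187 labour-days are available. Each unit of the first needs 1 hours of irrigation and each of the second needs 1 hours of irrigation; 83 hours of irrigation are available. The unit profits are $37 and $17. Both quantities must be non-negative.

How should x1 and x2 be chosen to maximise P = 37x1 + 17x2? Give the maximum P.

x1 = 15, x2 = 26, maximum P = 997

Feasible corners and P = 37x1 + 17x2:
  (0, 0) → P = 0
  (0, 41) → P = 697
  (187/9, 0) → P = 6919/9
  (15, 26) → P = 997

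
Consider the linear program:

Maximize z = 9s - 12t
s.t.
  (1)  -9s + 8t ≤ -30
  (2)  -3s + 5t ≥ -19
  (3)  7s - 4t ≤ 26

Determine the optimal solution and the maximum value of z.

Feasible corners and z = 9s - 12t:
  (-2/21, -27/7) → z = 318/7
  (22/5, 6/5) → z = 126/5
  (54/23, -55/23) → z = 1146/23

The binding constraints are -3s + 5t = -19 and 7s - 4t = 26.
Solving simultaneously gives s = 54/23, t = -55/23.

s = 54/23, t = -55/23, maximum z = 1146/23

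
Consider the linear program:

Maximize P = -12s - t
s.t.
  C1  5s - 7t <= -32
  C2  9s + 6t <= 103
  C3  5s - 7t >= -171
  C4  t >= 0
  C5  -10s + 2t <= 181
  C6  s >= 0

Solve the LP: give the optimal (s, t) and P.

Feasible corners and P = -12s - t:
  (529/93, 803/93) → P = -7151/93
  (0, 32/7) → P = -32/7
  (0, 103/6) → P = -103/6

The optimum lies where 5s - 7t = -32 and s = 0.
Solving simultaneously gives s = 0, t = 32/7.

s = 0, t = 32/7, maximum P = -32/7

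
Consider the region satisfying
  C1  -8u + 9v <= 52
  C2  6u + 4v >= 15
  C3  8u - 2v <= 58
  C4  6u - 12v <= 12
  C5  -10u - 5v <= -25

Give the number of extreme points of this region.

Intersecting each pair of boundary lines and keeping only the points that satisfy every inequality leaves:
  (313/28, 110/7)
  (-7/26, 72/13)
  (8, 3)
  (12/5, 1/5)

4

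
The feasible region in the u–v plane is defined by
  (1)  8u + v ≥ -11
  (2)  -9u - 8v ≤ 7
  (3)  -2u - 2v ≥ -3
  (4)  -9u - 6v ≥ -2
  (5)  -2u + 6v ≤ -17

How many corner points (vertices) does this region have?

3

Of the 10 pairwise boundary intersections, those satisfying every inequality are:
  (29/9, -9/2)
  (47/35, -167/70)
  (19/11, -149/66)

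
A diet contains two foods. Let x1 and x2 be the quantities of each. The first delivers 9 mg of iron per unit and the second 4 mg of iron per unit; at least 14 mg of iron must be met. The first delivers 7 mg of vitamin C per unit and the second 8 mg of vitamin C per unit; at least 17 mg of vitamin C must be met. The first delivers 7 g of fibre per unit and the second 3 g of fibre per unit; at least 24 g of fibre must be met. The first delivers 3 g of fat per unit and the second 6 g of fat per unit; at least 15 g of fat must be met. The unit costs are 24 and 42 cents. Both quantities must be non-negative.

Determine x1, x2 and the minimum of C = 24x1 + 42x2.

x1 = 3, x2 = 1, minimum C = 114

Corner points and C = 24x1 + 42x2:
  (0, 8) → C = 336
  (5, 0) → C = 120
  (3, 1) → C = 114
The feasible region is unbounded (it extends along (0, 1), (1, 0)), but C strictly increases along every unbounded feasible direction, so there is no improving ray and the minimum is attained at a vertex.

At the optimal vertex, 7x1 + 3x2 = 24 and 3x1 + 6x2 = 15.
Solving simultaneously gives x1 = 3, x2 = 1.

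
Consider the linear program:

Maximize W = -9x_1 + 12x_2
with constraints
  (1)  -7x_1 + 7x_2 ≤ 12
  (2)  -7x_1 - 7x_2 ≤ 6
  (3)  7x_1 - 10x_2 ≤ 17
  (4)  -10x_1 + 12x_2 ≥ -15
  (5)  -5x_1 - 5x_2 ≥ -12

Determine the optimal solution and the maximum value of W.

Extreme points and W = -9x_1 + 12x_2:
  (-9/7, 3/7) → W = 117/7
  (12/35, 72/35) → W = 108/5
  (3/14, -15/14) → W = -207/14
  (219/110, 9/22) → W = -1431/110

x_1 = 12/35, x_2 = 72/35, maximum W = 108/5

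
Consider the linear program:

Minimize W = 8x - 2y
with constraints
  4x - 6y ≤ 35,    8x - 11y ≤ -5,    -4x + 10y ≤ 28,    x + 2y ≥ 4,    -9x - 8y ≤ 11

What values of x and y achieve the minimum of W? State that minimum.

Corner points and W = 8x - 2y:
  (43/6, 17/3) → W = 46
  (34/27, 37/27) → W = 22/3
  (-8/9, 22/9) → W = -12

x = -8/9, y = 22/9, minimum W = -12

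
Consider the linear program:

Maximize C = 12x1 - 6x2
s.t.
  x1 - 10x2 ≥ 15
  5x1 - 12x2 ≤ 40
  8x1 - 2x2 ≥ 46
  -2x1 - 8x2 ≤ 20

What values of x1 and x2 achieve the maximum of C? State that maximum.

x1 = 110/19, x2 = -35/38, maximum C = 75

Vertices and C = 12x1 - 6x2:
  (110/19, -35/38) → C = 75
  (215/39, -37/39) → C = 934/13
  (236/43, -45/43) → C = 3102/43

At the optimal vertex, x1 - 10x2 = 15 and 5x1 - 12x2 = 40.
Solving simultaneously gives x1 = 110/19, x2 = -35/38.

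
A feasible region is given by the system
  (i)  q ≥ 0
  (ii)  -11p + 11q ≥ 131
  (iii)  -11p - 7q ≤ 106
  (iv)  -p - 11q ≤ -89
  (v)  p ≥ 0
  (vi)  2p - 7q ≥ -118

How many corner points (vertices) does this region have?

The feasible vertices (each the meet of two boundaries and inside every other half-plane) are:
  (0, 131/11)
  (381/55, 1036/55)
  (0, 118/7)

3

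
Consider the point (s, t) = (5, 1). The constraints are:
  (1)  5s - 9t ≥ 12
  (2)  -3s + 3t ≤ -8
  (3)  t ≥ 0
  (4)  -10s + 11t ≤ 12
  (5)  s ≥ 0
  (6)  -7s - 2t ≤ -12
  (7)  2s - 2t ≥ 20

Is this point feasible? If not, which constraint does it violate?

not feasible — violates (7)

Constraint (7): 2s - 2t = 8, which is not ≥ 20. All other constraints are satisfied.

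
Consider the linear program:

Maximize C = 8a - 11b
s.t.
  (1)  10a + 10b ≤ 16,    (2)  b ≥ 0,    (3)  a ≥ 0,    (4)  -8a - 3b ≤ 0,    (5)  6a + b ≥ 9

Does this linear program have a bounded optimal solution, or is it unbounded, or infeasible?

bounded optimum

Vertices and C = 8a - 11b:
  (8/5, 0) → C = 64/5
  (37/25, 3/25) → C = 263/25
  (3/2, 0) → C = 12
The feasible region has finitely many vertices and no improving ray; the maximum is 64/5 at (8/5, 0).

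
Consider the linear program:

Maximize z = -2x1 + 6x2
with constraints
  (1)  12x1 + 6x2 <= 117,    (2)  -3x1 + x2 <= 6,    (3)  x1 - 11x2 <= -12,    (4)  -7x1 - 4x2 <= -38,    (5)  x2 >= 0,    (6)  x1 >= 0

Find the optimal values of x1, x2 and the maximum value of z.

Extreme points and z = -2x1 + 6x2:
  (27/10, 141/10) → z = 396/5
  (405/46, 87/46) → z = -144/23
  (14/19, 156/19) → z = 908/19
  (370/81, 122/81) → z = -8/81

x1 = 27/10, x2 = 141/10, maximum z = 396/5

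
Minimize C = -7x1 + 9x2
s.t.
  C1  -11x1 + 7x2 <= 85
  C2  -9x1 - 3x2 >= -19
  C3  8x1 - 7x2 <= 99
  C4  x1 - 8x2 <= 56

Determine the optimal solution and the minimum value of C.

x1 = 64/15, x2 = -97/15, minimum C = -1321/15

Extreme points and C = -7x1 + 9x2:
  (-61/48, 487/48) → C = 2405/24
  (-1072/81, -701/81) → C = 1195/81
  (64/15, -97/15) → C = -1321/15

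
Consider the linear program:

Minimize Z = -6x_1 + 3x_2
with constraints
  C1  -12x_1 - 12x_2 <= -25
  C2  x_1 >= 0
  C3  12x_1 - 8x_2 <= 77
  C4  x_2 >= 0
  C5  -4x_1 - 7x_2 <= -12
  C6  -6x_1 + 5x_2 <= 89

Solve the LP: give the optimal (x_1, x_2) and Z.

x_1 = 1097/12, x_2 = 255/2, minimum Z = -166

Vertices and Z = -6x_1 + 3x_2:
  (0, 25/12) → Z = 25/4
  (31/36, 11/9) → Z = -3/2
  (0, 89/5) → Z = 267/5
  (77/12, 0) → Z = -77/2
  (1097/12, 255/2) → Z = -166
  (3, 0) → Z = -18

At the optimal vertex, 12x_1 - 8x_2 = 77 and -6x_1 + 5x_2 = 89.
Solving simultaneously gives x_1 = 1097/12, x_2 = 255/2.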